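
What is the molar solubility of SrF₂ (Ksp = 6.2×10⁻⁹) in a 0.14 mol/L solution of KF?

SrF₂(s) ⇌ Sr²⁺(aq) + 2 F⁻(aq)
F⁻ is already present at 0.14 mol/L. If s mol/L of SrF₂ dissolves, [Sr²⁺] = s while [F⁻] ≈ 0.14 mol/L.
Ksp = [Sr²⁺][F⁻]^2 = s(0.14)^2
s = 6.2×10⁻⁹ / (0.14)^2 = 3.2×10⁻⁷
s = 3.2×10⁻⁷ mol/L

3.2×10⁻⁷ M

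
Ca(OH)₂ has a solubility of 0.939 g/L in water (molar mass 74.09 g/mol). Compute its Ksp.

Convert to molarity: s = 0.939 / 74.09 = 1.2674×10⁻² mol/L
Ca(OH)₂(s) ⇌ Ca²⁺(aq) + 2 OH⁻(aq)
With molar solubility s: [Ca²⁺] = s, [OH⁻] = 2s.
Ksp = [Ca²⁺][OH⁻]^2 = s · (2s)^2 = 4s^3
Ksp = 4 × (1.2674×10⁻²)^3 = 8.14×10⁻⁶

Ksp = 8.14×10⁻⁶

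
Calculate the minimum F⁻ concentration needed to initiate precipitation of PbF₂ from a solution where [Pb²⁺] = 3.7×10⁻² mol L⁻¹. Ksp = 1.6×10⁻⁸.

The threshold for precipitation is Q = Ksp.
PbF₂(s) ⇌ Pb²⁺(aq) + 2 F⁻(aq)
Ksp = [Pb²⁺][F⁻]^2 = [F⁻]^2(3.7×10⁻²)
[F⁻]^2 = 1.6×10⁻⁸ / (3.7×10⁻²) = 4.3×10⁻⁷
[F⁻] = 6.6×10⁻⁴ mol L⁻¹

6.6×10⁻⁴ M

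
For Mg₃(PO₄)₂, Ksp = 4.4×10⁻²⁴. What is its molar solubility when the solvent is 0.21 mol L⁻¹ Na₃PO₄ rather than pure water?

Mg₃(PO₄)₂(s) ⇌ 3 Mg²⁺(aq) + 2 PO₄³⁻(aq)
The solution already contains PO₄³⁻ at 0.21 mol L⁻¹. Let s be the molar solubility of Mg₃(PO₄)₂.
[PO₄³⁻] ≈ 0.21 mol L⁻¹ (common ion dominates); [Mg²⁺] = 3s.
Ksp = [Mg²⁺]^3[PO₄³⁻]^2 = (3s)^3(0.21)^2
(3s)^3 = 4.4×10⁻²⁴ / (0.21)^2 = 1.0×10⁻²²
s = 1.5×10⁻⁸ mol L⁻¹

1.5×10⁻⁸ M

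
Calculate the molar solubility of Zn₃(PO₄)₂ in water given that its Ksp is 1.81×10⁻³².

Zn₃(PO₄)₂(s) ⇌ 3 Zn²⁺(aq) + 2 PO₄³⁻(aq)
If s mol/L of Zn₃(PO₄)₂ dissolves, [Zn²⁺] = 3s and [PO₄³⁻] = 2s.
Ksp = [Zn²⁺]^3[PO₄³⁻]^2 = (3s)^3 · (2s)^2 = 108s^5
108s^5 = 1.81×10⁻³²  ⇒  s^5 = 1.68×10⁻³⁴
Taking the 5th root, s = 1.76×10⁻⁷ mol L⁻¹.

1.76×10⁻⁷ M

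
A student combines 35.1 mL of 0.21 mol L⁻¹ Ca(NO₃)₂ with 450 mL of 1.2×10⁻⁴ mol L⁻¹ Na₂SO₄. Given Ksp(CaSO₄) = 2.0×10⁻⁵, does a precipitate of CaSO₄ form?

No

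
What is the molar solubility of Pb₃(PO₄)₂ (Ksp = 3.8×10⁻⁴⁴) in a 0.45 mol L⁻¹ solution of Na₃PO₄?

Pb₃(PO₄)₂(s) ⇌ 3 Pb²⁺(aq) + 2 PO₄³⁻(aq)
Let s be the solubility of Pb₃(PO₄)₂ here. The common ion gives [PO₄³⁻] ≈ 0.45 mol L⁻¹, and [Pb²⁺] = 3s.
Ksp = [Pb²⁺]^3[PO₄³⁻]^2 = (3s)^3(0.45)^2
(3s)^3 = 3.8×10⁻⁴⁴ / (0.45)^2 = 1.9×10⁻⁴³
s = 1.9×10⁻¹⁵ mol L⁻¹

1.9×10⁻¹⁵ M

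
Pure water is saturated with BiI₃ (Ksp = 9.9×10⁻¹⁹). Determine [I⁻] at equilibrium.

BiI₃(s) ⇌ Bi³⁺(aq) + 3 I⁻(aq)
If s mol/L of BiI₃ dissolves, [Bi³⁺] = s and [I⁻] = 3s.
Ksp = [Bi³⁺][I⁻]^3 = s · (3s)^3 = 27s^4 = 9.9×10⁻¹⁹
s = 1.4×10⁻⁵ mol/L
[I⁻] = 3s = 4.2×10⁻⁵ mol/L

4.2×10⁻⁵ M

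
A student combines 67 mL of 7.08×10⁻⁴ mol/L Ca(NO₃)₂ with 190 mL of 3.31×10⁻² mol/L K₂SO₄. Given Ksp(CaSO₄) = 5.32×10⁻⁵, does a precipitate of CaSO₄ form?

No

After mixing, V = 67 mL + 190 mL = 257 mL.
[Ca²⁺] = (7.08×10⁻⁴)(67)/257 = 1.85×10⁻⁴ mol/L
[SO₄²⁻] = (3.31×10⁻²)(190)/257 = 2.45×10⁻² mol/L
Q = [Ca²⁺][SO₄²⁻] = 4.52×10⁻⁶
Since Q (4.52×10⁻⁶) is less than Ksp (5.32×10⁻⁵), no CaSO₄ precipitates.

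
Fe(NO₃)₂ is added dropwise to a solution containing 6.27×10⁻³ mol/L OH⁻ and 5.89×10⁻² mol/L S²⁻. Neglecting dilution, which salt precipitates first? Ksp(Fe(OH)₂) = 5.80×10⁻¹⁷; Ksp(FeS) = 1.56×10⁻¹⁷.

FeS

Precipitation of each salt begins when its ion product equals Ksp.
For Fe(OH)₂: [Fe²⁺] = (Ksp/[OH⁻]^2) = 1.48×10⁻¹² mol/L
For FeS: [Fe²⁺] = (Ksp/[S²⁻]) = 2.65×10⁻¹⁶ mol/L
Since FeS needs less Fe²⁺ to reach saturation, it precipitates first.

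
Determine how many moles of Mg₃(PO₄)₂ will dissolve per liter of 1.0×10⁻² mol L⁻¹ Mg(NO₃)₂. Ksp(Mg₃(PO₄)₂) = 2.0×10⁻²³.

2.2×10⁻⁹ M

Mg₃(PO₄)₂(s) ⇌ 3 Mg²⁺(aq) + 2 PO₄³⁻(aq)
With Mg²⁺ already at 1.0×10⁻² mol L⁻¹ and s small, take [Mg²⁺] ≈ 1.0×10⁻² mol L⁻¹ and [PO₄³⁻] = 2s.
Ksp = [Mg²⁺]^3[PO₄³⁻]^2 = (1.0×10⁻²)^3(2s)^2
(2s)^2 = 2.0×10⁻²³ / (1.0×10⁻²)^3 = 2.0×10⁻¹⁷
s = 2.2×10⁻⁹ mol L⁻¹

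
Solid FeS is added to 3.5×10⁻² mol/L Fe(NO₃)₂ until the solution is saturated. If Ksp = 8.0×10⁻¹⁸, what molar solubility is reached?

FeS(s) ⇌ Fe²⁺(aq) + S²⁻(aq)
Fe²⁺ is already present at 3.5×10⁻² mol/L. If s mol/L of FeS dissolves, [S²⁻] = s while [Fe²⁺] ≈ 3.5×10⁻² mol/L.
Ksp = [Fe²⁺][S²⁻] = (3.5×10⁻²)s
s = 8.0×10⁻¹⁸ / (3.5×10⁻²) = 2.3×10⁻¹⁶
s = 2.3×10⁻¹⁶ mol/L

2.3×10⁻¹⁶ M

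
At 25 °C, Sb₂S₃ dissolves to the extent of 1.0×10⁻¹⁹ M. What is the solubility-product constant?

Ksp = 1.1×10⁻⁹³

Sb₂S₃(s) ⇌ 2 Sb³⁺(aq) + 3 S²⁻(aq)
With molar solubility s: [Sb³⁺] = 2s, [S²⁻] = 3s.
Ksp = [Sb³⁺]^2[S²⁻]^3 = (2s)^2 · (3s)^3 = 108s^5
Ksp = 108 × (1.0×10⁻¹⁹)^5 = 1.1×10⁻⁹³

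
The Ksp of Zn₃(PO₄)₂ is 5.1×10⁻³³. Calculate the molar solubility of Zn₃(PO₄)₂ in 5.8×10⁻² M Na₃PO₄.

Zn₃(PO₄)₂(s) ⇌ 3 Zn²⁺(aq) + 2 PO₄³⁻(aq)
With PO₄³⁻ already at 5.8×10⁻² M and s small, take [PO₄³⁻] ≈ 5.8×10⁻² M and [Zn²⁺] = 3s.
Ksp = [Zn²⁺]^3[PO₄³⁻]^2 = (3s)^3(5.8×10⁻²)^2
(3s)^3 = 5.1×10⁻³³ / (5.8×10⁻²)^2 = 1.5×10⁻³⁰
s = 3.8×10⁻¹¹ M

3.8×10⁻¹¹ M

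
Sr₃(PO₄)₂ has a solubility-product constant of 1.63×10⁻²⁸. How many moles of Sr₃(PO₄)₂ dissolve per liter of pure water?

1.09×10⁻⁶ M

Sr₃(PO₄)₂(s) ⇌ 3 Sr²⁺(aq) + 2 PO₄³⁻(aq)
Call the molar solubility s, so that [Sr²⁺] = 3s and [PO₄³⁻] = 2s.
Ksp = [Sr²⁺]^3[PO₄³⁻]^2 = (3s)^3 · (2s)^2 = 108s^5
108s^5 = 1.63×10⁻²⁸  ⇒  s^5 = 1.51×10⁻³⁰
s = 1.09×10⁻⁶ M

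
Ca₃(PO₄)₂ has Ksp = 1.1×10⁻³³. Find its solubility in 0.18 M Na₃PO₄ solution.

Ca₃(PO₄)₂(s) ⇌ 3 Ca²⁺(aq) + 2 PO₄³⁻(aq)
The solution already contains PO₄³⁻ at 0.18 M. Let s be the molar solubility of Ca₃(PO₄)₂.
[PO₄³⁻] ≈ 0.18 M (common ion dominates); [Ca²⁺] = 3s.
Ksp = [Ca²⁺]^3[PO₄³⁻]^2 = (3s)^3(0.18)^2
(3s)^3 = 1.1×10⁻³³ / (0.18)^2 = 3.4×10⁻³²
s = 1.1×10⁻¹¹ M

1.1×10⁻¹¹ M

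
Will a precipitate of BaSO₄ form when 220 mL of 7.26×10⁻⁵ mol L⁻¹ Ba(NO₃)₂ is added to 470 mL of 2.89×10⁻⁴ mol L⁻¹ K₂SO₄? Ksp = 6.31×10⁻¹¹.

Yes

The combined volume is 690 mL.
[Ba²⁺] = (7.26×10⁻⁵)(220)/690 = 2.31×10⁻⁵ mol L⁻¹
[SO₄²⁻] = (2.89×10⁻⁴)(470)/690 = 1.97×10⁻⁴ mol L⁻¹
Q = [Ba²⁺][SO₄²⁻] = 4.56×10⁻⁹
Since Q (4.56×10⁻⁹) exceeds Ksp (6.31×10⁻¹¹), BaSO₄ will precipitate.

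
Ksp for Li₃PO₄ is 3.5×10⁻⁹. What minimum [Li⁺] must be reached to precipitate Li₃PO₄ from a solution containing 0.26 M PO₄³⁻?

2.4×10⁻³ M

Precipitation of each salt begins when its ion product equals Ksp.
Li₃PO₄(s) ⇌ 3 Li⁺(aq) + PO₄³⁻(aq)
Ksp = [Li⁺]^3[PO₄³⁻] = [Li⁺]^3(0.26)
[Li⁺]^3 = 3.5×10⁻⁹ / (0.26) = 1.3×10⁻⁸
[Li⁺] = 2.4×10⁻³ M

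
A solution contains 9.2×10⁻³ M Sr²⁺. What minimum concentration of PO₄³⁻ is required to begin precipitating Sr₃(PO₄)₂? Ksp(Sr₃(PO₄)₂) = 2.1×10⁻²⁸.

Precipitation of each salt begins when its ion product equals Ksp.
Sr₃(PO₄)₂(s) ⇌ 3 Sr²⁺(aq) + 2 PO₄³⁻(aq)
Ksp = [Sr²⁺]^3[PO₄³⁻]^2 = [PO₄³⁻]^2(9.2×10⁻³)^3
[PO₄³⁻]^2 = 2.1×10⁻²⁸ / (9.2×10⁻³)^3 = 2.7×10⁻²²
[PO₄³⁻] = 1.6×10⁻¹¹ M

1.6×10⁻¹¹ M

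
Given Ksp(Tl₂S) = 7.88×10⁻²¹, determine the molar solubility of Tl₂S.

Tl₂S(s) ⇌ 2 Tl⁺(aq) + S²⁻(aq)
For each mole of Tl₂S that dissolves per liter, [Tl⁺] = 2s and [S²⁻] = s; let s denote this solubility.
Ksp = [Tl⁺]^2[S²⁻] = (2s)^2 · s = 4s^3
4s^3 = 7.88×10⁻²¹  ⇒  s^3 = 1.97×10⁻²¹
s = (1.97×10⁻²¹)^(1/3) = 1.25×10⁻⁷ M

1.25×10⁻⁷ M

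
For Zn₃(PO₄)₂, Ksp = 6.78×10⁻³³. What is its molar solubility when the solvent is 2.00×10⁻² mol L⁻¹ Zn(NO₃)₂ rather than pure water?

1.46×10⁻¹⁴ M

Zn₃(PO₄)₂(s) ⇌ 3 Zn²⁺(aq) + 2 PO₄³⁻(aq)
With Zn²⁺ already at 2.00×10⁻² mol L⁻¹ and s small, take [Zn²⁺] ≈ 2.00×10⁻² mol L⁻¹ and [PO₄³⁻] = 2s.
Ksp = [Zn²⁺]^3[PO₄³⁻]^2 = (2.00×10⁻²)^3(2s)^2
(2s)^2 = 6.78×10⁻³³ / (2.00×10⁻²)^3 = 8.48×10⁻²⁸
s = 1.46×10⁻¹⁴ mol L⁻¹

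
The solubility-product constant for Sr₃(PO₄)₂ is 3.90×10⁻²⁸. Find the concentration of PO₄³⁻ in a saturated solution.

Sr₃(PO₄)₂(s) ⇌ 3 Sr²⁺(aq) + 2 PO₄³⁻(aq)
For each mole of Sr₃(PO₄)₂ that dissolves per liter, [Sr²⁺] = 3s and [PO₄³⁻] = 2s; let s denote this solubility.
Ksp = [Sr²⁺]^3[PO₄³⁻]^2 = (3s)^3 · (2s)^2 = 108s^5 = 3.90×10⁻²⁸
s = 1.29×10⁻⁶ mol L⁻¹
[PO₄³⁻] = 2s = 2.59×10⁻⁶ mol L⁻¹

2.59×10⁻⁶ M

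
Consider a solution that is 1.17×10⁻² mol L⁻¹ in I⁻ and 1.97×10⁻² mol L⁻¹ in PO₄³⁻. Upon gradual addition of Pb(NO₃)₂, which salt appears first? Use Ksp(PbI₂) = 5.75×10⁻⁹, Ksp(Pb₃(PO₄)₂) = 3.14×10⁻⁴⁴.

Precipitation of each salt begins when its ion product equals Ksp.
For PbI₂: [Pb²⁺] = (Ksp/[I⁻]^2) = 4.20×10⁻⁵ mol L⁻¹
For Pb₃(PO₄)₂: [Pb²⁺] = (Ksp/[PO₄³⁻]^2)^(1/3) = 4.33×10⁻¹⁴ mol L⁻¹
Pb₃(PO₄)₂ requires the lower [Pb²⁺], so it precipitates first.

Pb₃(PO₄)₂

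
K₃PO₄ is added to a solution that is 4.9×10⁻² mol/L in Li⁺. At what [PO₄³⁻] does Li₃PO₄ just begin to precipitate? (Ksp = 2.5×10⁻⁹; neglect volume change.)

The threshold for precipitation is Q = Ksp.
Li₃PO₄(s) ⇌ 3 Li⁺(aq) + PO₄³⁻(aq)
Ksp = [Li⁺]^3[PO₄³⁻] = [PO₄³⁻](4.9×10⁻²)^3
[PO₄³⁻] = 2.5×10⁻⁹ / (4.9×10⁻²)^3 = 2.1×10⁻⁵
[PO₄³⁻] = 2.1×10⁻⁵ mol/L

2.1×10⁻⁵ M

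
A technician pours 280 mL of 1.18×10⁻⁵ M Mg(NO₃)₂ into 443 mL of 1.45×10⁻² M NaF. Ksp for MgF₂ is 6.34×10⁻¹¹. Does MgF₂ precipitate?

After mixing, V = 280 mL + 443 mL = 723 mL.
[Mg²⁺] = (1.18×10⁻⁵)(280)/723 = 4.57×10⁻⁶ M
[F⁻] = (1.45×10⁻²)(443)/723 = 8.88×10⁻³ M
Q = [Mg²⁺][F⁻]^2 = 3.61×10⁻¹⁰
Since Q (3.61×10⁻¹⁰) exceeds Ksp (6.34×10⁻¹¹), MgF₂ will precipitate.

Yes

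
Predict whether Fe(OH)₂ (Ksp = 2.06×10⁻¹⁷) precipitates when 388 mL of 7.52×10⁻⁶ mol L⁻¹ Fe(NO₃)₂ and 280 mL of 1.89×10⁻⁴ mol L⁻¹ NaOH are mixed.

Yes

The combined volume is 668 mL.
[Fe²⁺] = (7.52×10⁻⁶)(388)/668 = 4.37×10⁻⁶ mol L⁻¹
[OH⁻] = (1.89×10⁻⁴)(280)/668 = 7.92×10⁻⁵ mol L⁻¹
Q = [Fe²⁺][OH⁻]^2 = 2.74×10⁻¹⁴
Because Q > Ksp (2.74×10⁻¹⁴ vs 2.06×10⁻¹⁷), a precipitate of Fe(OH)₂ forms.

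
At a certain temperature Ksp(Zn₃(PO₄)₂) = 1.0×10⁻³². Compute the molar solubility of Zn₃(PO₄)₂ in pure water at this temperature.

1.6×10⁻⁷ M

Zn₃(PO₄)₂(s) ⇌ 3 Zn²⁺(aq) + 2 PO₄³⁻(aq)
For each mole of Zn₃(PO₄)₂ that dissolves per liter, [Zn²⁺] = 3s and [PO₄³⁻] = 2s; let s denote this solubility.
Ksp = [Zn²⁺]^3[PO₄³⁻]^2 = (3s)^3 · (2s)^2 = 108s^5
108s^5 = 1.0×10⁻³²  ⇒  s^5 = 9.3×10⁻³⁵
s = (9.3×10⁻³⁵)^(1/5) = 1.6×10⁻⁷ M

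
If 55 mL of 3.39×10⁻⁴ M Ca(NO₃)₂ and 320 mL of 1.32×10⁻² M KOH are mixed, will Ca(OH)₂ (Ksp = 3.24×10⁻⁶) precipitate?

After mixing, V = 55 mL + 320 mL = 375 mL.
[Ca²⁺] = (3.39×10⁻⁴)(55)/375 = 4.97×10⁻⁵ M
[OH⁻] = (1.32×10⁻²)(320)/375 = 1.13×10⁻² M
Q = [Ca²⁺][OH⁻]^2 = 6.31×10⁻⁹
Q < Ksp (6.31×10⁻⁹ vs 3.24×10⁻⁶); the solution remains unsaturated and no precipitate forms.

No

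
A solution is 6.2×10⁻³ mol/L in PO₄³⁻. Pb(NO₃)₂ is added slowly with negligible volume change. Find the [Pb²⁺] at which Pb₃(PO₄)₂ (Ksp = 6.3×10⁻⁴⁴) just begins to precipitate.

1.2×10⁻¹³ M

A salt starts to precipitate once the ion product Q reaches its Ksp.
Pb₃(PO₄)₂(s) ⇌ 3 Pb²⁺(aq) + 2 PO₄³⁻(aq)
Ksp = [Pb²⁺]^3[PO₄³⁻]^2 = [Pb²⁺]^3(6.2×10⁻³)^2
[Pb²⁺]^3 = 6.3×10⁻⁴⁴ / (6.2×10⁻³)^2 = 1.6×10⁻³⁹
[Pb²⁺] = 1.2×10⁻¹³ mol/L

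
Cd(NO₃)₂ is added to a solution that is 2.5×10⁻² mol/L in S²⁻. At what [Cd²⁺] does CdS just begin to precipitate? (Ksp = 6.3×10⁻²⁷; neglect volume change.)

2.5×10⁻²⁵ M

A salt starts to precipitate once the ion product Q reaches its Ksp.
CdS(s) ⇌ Cd²⁺(aq) + S²⁻(aq)
Ksp = [Cd²⁺][S²⁻] = [Cd²⁺](2.5×10⁻²)
[Cd²⁺] = 6.3×10⁻²⁷ / (2.5×10⁻²) = 2.5×10⁻²⁵
[Cd²⁺] = 2.5×10⁻²⁵ mol/L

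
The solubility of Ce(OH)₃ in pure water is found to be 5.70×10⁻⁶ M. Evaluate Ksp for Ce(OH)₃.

Ce(OH)₃(s) ⇌ Ce³⁺(aq) + 3 OH⁻(aq)
Let s be the molar solubility. Then [Ce³⁺] = s and [OH⁻] = 3s.
Ksp = [Ce³⁺][OH⁻]^3 = s · (3s)^3 = 27s^4
Ksp = 27 × (5.70×10⁻⁶)^4 = 2.85×10⁻²⁰

Ksp = 2.85×10⁻²⁰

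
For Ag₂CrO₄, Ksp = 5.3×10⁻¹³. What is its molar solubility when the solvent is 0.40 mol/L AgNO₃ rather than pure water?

3.3×10⁻¹² M

Ag₂CrO₄(s) ⇌ 2 Ag⁺(aq) + CrO₄²⁻(aq)
Ag⁺ is already present at 0.40 mol/L. If s mol/L of Ag₂CrO₄ dissolves, [CrO₄²⁻] = s while [Ag⁺] ≈ 0.40 mol/L.
Ksp = [Ag⁺]^2[CrO₄²⁻] = (0.40)^2s
s = 5.3×10⁻¹³ / (0.40)^2 = 3.3×10⁻¹²
s = 3.3×10⁻¹² mol/L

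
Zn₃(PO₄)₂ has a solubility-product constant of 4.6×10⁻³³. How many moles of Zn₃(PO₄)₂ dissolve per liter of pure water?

1.3×10⁻⁷ M

Zn₃(PO₄)₂(s) ⇌ 3 Zn²⁺(aq) + 2 PO₄³⁻(aq)
Call the molar solubility s, so that [Zn²⁺] = 3s and [PO₄³⁻] = 2s.
Ksp = [Zn²⁺]^3[PO₄³⁻]^2 = (3s)^3 · (2s)^2 = 108s^5
108s^5 = 4.6×10⁻³³  ⇒  s^5 = 4.3×10⁻³⁵
s = 1.3×10⁻⁷ mol/L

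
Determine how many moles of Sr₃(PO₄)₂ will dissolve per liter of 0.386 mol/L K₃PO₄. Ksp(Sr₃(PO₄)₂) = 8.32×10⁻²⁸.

5.91×10⁻¹⁰ M

Sr₃(PO₄)₂(s) ⇌ 3 Sr²⁺(aq) + 2 PO₄³⁻(aq)
PO₄³⁻ is already present at 0.386 mol/L. If s mol/L of Sr₃(PO₄)₂ dissolves, [Sr²⁺] = 3s while [PO₄³⁻] ≈ 0.386 mol/L.
Ksp = [Sr²⁺]^3[PO₄³⁻]^2 = (3s)^3(0.386)^2
(3s)^3 = 8.32×10⁻²⁸ / (0.386)^2 = 5.58×10⁻²⁷
s = 5.91×10⁻¹⁰ mol/L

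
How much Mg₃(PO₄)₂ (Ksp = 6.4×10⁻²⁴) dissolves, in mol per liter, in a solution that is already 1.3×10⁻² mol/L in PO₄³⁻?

Mg₃(PO₄)₂(s) ⇌ 3 Mg²⁺(aq) + 2 PO₄³⁻(aq)
With PO₄³⁻ already at 1.3×10⁻² mol/L and s small, take [PO₄³⁻] ≈ 1.3×10⁻² mol/L and [Mg²⁺] = 3s.
Ksp = [Mg²⁺]^3[PO₄³⁻]^2 = (3s)^3(1.3×10⁻²)^2
(3s)^3 = 6.4×10⁻²⁴ / (1.3×10⁻²)^2 = 3.8×10⁻²⁰
s = 1.1×10⁻⁷ mol/L

1.1×10⁻⁷ M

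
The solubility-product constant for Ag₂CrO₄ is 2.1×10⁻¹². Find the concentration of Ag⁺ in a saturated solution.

Ag₂CrO₄(s) ⇌ 2 Ag⁺(aq) + CrO₄²⁻(aq)
Let s be the molar solubility. Then [Ag⁺] = 2s and [CrO₄²⁻] = s.
Ksp = [Ag⁺]^2[CrO₄²⁻] = (2s)^2 · s = 4s^3 = 2.1×10⁻¹²
s = 8.1×10⁻⁵ mol L⁻¹
[Ag⁺] = 2s = 1.6×10⁻⁴ mol L⁻¹

1.6×10⁻⁴ M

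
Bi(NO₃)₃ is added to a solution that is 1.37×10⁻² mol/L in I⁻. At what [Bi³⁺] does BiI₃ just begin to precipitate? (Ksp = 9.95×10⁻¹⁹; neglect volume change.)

The threshold for precipitation is Q = Ksp.
BiI₃(s) ⇌ Bi³⁺(aq) + 3 I⁻(aq)
Ksp = [Bi³⁺][I⁻]^3 = [Bi³⁺](1.37×10⁻²)^3
[Bi³⁺] = 9.95×10⁻¹⁹ / (1.37×10⁻²)^3 = 3.87×10⁻¹³
[Bi³⁺] = 3.87×10⁻¹³ mol/L

3.87×10⁻¹³ M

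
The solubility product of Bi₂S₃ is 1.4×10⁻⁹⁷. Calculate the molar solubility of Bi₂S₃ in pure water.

1.7×10⁻²⁰ M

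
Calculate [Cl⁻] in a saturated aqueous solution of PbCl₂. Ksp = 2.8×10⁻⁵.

3.8×10⁻² M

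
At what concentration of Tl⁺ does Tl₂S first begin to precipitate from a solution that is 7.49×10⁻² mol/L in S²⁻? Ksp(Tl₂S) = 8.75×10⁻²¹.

3.42×10⁻¹⁰ M

Precipitation begins when Q = Ksp.
Tl₂S(s) ⇌ 2 Tl⁺(aq) + S²⁻(aq)
Ksp = [Tl⁺]^2[S²⁻] = [Tl⁺]^2(7.49×10⁻²)
[Tl⁺]^2 = 8.75×10⁻²¹ / (7.49×10⁻²) = 1.17×10⁻¹⁹
[Tl⁺] = 3.42×10⁻¹⁰ mol/L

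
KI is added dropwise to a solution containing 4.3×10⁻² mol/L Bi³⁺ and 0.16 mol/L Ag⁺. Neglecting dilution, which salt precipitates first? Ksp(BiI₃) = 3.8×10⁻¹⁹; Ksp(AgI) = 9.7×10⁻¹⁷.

AgI

The threshold for precipitation is Q = Ksp.
For BiI₃: [I⁻] = (Ksp/[Bi³⁺])^(1/3) = 2.1×10⁻⁶ mol/L
For AgI: [I⁻] = (Ksp/[Ag⁺]) = 6.1×10⁻¹⁶ mol/L
AgI requires the lower [I⁻], so it precipitates first.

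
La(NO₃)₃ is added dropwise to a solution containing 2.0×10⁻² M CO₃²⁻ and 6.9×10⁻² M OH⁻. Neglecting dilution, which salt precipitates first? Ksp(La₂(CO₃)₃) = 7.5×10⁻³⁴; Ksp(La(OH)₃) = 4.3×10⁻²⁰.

La(OH)₃

Precipitation of each salt begins when its ion product equals Ksp.
For La₂(CO₃)₃: [La³⁺] = (Ksp/[CO₃²⁻]^3)^(1/2) = 9.7×10⁻¹⁵ M
For La(OH)₃: [La³⁺] = (Ksp/[OH⁻]^3) = 1.3×10⁻¹⁶ M
Since La(OH)₃ needs less La³⁺ to reach saturation, it precipitates first.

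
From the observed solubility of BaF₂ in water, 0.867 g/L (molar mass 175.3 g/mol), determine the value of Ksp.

Molar solubility s = (0.867 g/L) / (175.3 g/mol) = 4.9458×10⁻³ mol/L
BaF₂(s) ⇌ Ba²⁺(aq) + 2 F⁻(aq)
For each mole of BaF₂ that dissolves per liter, [Ba²⁺] = s and [F⁻] = 2s; let s denote this solubility.
Ksp = [Ba²⁺][F⁻]^2 = s · (2s)^2 = 4s^3
Ksp = 4 × (4.9458×10⁻³)^3 = 4.84×10⁻⁷

Ksp = 4.84×10⁻⁷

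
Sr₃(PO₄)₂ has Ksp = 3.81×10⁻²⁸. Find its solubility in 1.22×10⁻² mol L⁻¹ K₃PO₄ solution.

4.56×10⁻⁹ M

Sr₃(PO₄)₂(s) ⇌ 3 Sr²⁺(aq) + 2 PO₄³⁻(aq)
Let s be the solubility of Sr₃(PO₄)₂ here. The common ion gives [PO₄³⁻] ≈ 1.22×10⁻² mol L⁻¹, and [Sr²⁺] = 3s.
Ksp = [Sr²⁺]^3[PO₄³⁻]^2 = (3s)^3(1.22×10⁻²)^2
(3s)^3 = 3.81×10⁻²⁸ / (1.22×10⁻²)^2 = 2.56×10⁻²⁴
s = 4.56×10⁻⁹ mol L⁻¹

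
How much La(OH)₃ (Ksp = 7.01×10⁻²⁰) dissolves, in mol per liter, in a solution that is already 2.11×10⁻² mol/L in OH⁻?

La(OH)₃(s) ⇌ La³⁺(aq) + 3 OH⁻(aq)
With OH⁻ already at 2.11×10⁻² mol/L and s small, take [OH⁻] ≈ 2.11×10⁻² mol/L and [La³⁺] = s.
Ksp = [La³⁺][OH⁻]^3 = s(2.11×10⁻²)^3
s = 7.01×10⁻²⁰ / (2.11×10⁻²)^3 = 7.46×10⁻¹⁵
s = 7.46×10⁻¹⁵ mol/L

7.46×10⁻¹⁵ M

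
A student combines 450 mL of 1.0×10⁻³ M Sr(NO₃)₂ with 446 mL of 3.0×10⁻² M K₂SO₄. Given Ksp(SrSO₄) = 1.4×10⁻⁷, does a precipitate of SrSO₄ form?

Yes

After mixing, V = 450 mL + 446 mL = 896 mL.
[Sr²⁺] = (1.0×10⁻³)(450)/896 = 5.0×10⁻⁴ M
[SO₄²⁻] = (3.0×10⁻²)(446)/896 = 1.5×10⁻² M
Q = [Sr²⁺][SO₄²⁻] = 7.5×10⁻⁶
Since Q (7.5×10⁻⁶) exceeds Ksp (1.4×10⁻⁷), SrSO₄ will precipitate.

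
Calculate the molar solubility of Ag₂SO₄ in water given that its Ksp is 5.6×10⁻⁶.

1.1×10⁻² M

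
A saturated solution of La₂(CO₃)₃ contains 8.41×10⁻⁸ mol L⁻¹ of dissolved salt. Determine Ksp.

La₂(CO₃)₃(s) ⇌ 2 La³⁺(aq) + 3 CO₃²⁻(aq)
With molar solubility s: [La³⁺] = 2s, [CO₃²⁻] = 3s.
Ksp = [La³⁺]^2[CO₃²⁻]^3 = (2s)^2 · (3s)^3 = 108s^5
Ksp = 108 × (8.41×10⁻⁸)^5 = 4.54×10⁻³⁴

Ksp = 4.54×10⁻³⁴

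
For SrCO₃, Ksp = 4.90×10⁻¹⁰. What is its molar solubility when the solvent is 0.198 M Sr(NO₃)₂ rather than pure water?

SrCO₃(s) ⇌ Sr²⁺(aq) + CO₃²⁻(aq)
Sr²⁺ is already present at 0.198 M. If s mol/L of SrCO₃ dissolves, [CO₃²⁻] = s while [Sr²⁺] ≈ 0.198 M.
Ksp = [Sr²⁺][CO₃²⁻] = (0.198)s
s = 4.90×10⁻¹⁰ / (0.198) = 2.47×10⁻⁹
s = 2.47×10⁻⁹ M

2.47×10⁻⁹ M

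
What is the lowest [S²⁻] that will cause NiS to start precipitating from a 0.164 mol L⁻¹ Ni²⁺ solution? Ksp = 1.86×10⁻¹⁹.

1.13×10⁻¹⁸ M

Precipitation begins when Q = Ksp.
NiS(s) ⇌ Ni²⁺(aq) + S²⁻(aq)
Ksp = [Ni²⁺][S²⁻] = [S²⁻](0.164)
[S²⁻] = 1.86×10⁻¹⁹ / (0.164) = 1.13×10⁻¹⁸
[S²⁻] = 1.13×10⁻¹⁸ mol L⁻¹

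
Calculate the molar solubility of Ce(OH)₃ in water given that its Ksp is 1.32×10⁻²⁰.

Ce(OH)₃(s) ⇌ Ce³⁺(aq) + 3 OH⁻(aq)
With molar solubility s: [Ce³⁺] = s, [OH⁻] = 3s.
Ksp = [Ce³⁺][OH⁻]^3 = s · (3s)^3 = 27s^4
27s^4 = 1.32×10⁻²⁰  ⇒  s^4 = 4.89×10⁻²²
s = (4.89×10⁻²²)^(1/4) = 4.70×10⁻⁶ mol L⁻¹

4.70×10⁻⁶ M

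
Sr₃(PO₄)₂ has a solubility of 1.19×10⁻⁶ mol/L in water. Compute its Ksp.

Ksp = 2.58×10⁻²⁸

Sr₃(PO₄)₂(s) ⇌ 3 Sr²⁺(aq) + 2 PO₄³⁻(aq)
For each mole of Sr₃(PO₄)₂ that dissolves per liter, [Sr²⁺] = 3s and [PO₄³⁻] = 2s; let s denote this solubility.
Ksp = [Sr²⁺]^3[PO₄³⁻]^2 = (3s)^3 · (2s)^2 = 108s^5
Ksp = 108 × (1.19×10⁻⁶)^5 = 2.58×10⁻²⁸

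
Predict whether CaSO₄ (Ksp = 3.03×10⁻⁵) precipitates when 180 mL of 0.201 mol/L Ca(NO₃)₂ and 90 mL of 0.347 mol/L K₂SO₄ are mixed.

The combined volume is 270 mL.
[Ca²⁺] = (0.201)(180)/270 = 0.134 mol/L
[SO₄²⁻] = (0.347)(90)/270 = 0.116 mol/L
Q = [Ca²⁺][SO₄²⁻] = 1.55×10⁻²
Because Q > Ksp (1.55×10⁻² vs 3.03×10⁻⁵), a precipitate of CaSO₄ forms.

Yes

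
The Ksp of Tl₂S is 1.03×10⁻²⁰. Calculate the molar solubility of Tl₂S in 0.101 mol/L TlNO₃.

1.01×10⁻¹⁸ M

Tl₂S(s) ⇌ 2 Tl⁺(aq) + S²⁻(aq)
Let s be the solubility of Tl₂S here. The common ion gives [Tl⁺] ≈ 0.101 mol/L, and [S²⁻] = s.
Ksp = [Tl⁺]^2[S²⁻] = (0.101)^2s
s = 1.03×10⁻²⁰ / (0.101)^2 = 1.01×10⁻¹⁸
s = 1.01×10⁻¹⁸ mol/L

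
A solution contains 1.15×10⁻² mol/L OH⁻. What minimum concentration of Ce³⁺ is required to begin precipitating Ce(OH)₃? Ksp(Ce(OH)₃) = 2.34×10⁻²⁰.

The threshold for precipitation is Q = Ksp.
Ce(OH)₃(s) ⇌ Ce³⁺(aq) + 3 OH⁻(aq)
Ksp = [Ce³⁺][OH⁻]^3 = [Ce³⁺](1.15×10⁻²)^3
[Ce³⁺] = 2.34×10⁻²⁰ / (1.15×10⁻²)^3 = 1.54×10⁻¹⁴
[Ce³⁺] = 1.54×10⁻¹⁴ mol/L

1.54×10⁻¹⁴ M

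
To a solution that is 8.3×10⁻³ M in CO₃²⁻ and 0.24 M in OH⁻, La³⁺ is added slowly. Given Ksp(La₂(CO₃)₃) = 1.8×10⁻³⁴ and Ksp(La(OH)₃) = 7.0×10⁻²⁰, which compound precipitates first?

The threshold for precipitation is Q = Ksp.
For La₂(CO₃)₃: [La³⁺] = (Ksp/[CO₃²⁻]^3)^(1/2) = 1.8×10⁻¹⁴ M
For La(OH)₃: [La³⁺] = (Ksp/[OH⁻]^3) = 5.1×10⁻¹⁸ M
Since La(OH)₃ needs less La³⁺ to reach saturation, it precipitates first.

La(OH)₃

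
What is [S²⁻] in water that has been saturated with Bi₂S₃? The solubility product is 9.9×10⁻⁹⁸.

Bi₂S₃(s) ⇌ 2 Bi³⁺(aq) + 3 S²⁻(aq)
Let s be the molar solubility. Then [Bi³⁺] = 2s and [S²⁻] = 3s.
Ksp = [Bi³⁺]^2[S²⁻]^3 = (2s)^2 · (3s)^3 = 108s^5 = 9.9×10⁻⁹⁸
s = 1.6×10⁻²⁰ mol/L
[S²⁻] = 3s = 4.7×10⁻²⁰ mol/L

4.7×10⁻²⁰ M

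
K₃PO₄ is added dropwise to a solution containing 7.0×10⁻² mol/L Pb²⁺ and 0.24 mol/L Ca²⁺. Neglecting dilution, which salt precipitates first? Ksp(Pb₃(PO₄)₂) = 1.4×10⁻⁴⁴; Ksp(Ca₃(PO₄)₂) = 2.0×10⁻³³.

The threshold for precipitation is Q = Ksp.
For Pb₃(PO₄)₂: [PO₄³⁻] = (Ksp/[Pb²⁺]^3)^(1/2) = 6.4×10⁻²¹ mol/L
For Ca₃(PO₄)₂: [PO₄³⁻] = (Ksp/[Ca²⁺]^3)^(1/2) = 3.8×10⁻¹⁶ mol/L
Pb₃(PO₄)₂ requires the lower [PO₄³⁻], so it precipitates first.

Pb₃(PO₄)₂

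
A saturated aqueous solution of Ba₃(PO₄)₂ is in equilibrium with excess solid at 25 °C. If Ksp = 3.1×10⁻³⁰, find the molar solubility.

Ba₃(PO₄)₂(s) ⇌ 3 Ba²⁺(aq) + 2 PO₄³⁻(aq)
If s mol/L of Ba₃(PO₄)₂ dissolves, [Ba²⁺] = 3s and [PO₄³⁻] = 2s.
Ksp = [Ba²⁺]^3[PO₄³⁻]^2 = (3s)^3 · (2s)^2 = 108s^5
108s^5 = 3.1×10⁻³⁰  ⇒  s^5 = 2.9×10⁻³²
s = (2.9×10⁻³²)^(1/5) = 4.9×10⁻⁷ mol L⁻¹

4.9×10⁻⁷ M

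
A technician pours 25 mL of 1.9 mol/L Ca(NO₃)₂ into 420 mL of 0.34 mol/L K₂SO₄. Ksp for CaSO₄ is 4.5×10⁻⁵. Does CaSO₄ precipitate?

After mixing, V = 25 mL + 420 mL = 445 mL.
[Ca²⁺] = (1.9)(25)/445 = 0.11 mol/L
[SO₄²⁻] = (0.34)(420)/445 = 0.32 mol/L
Q = [Ca²⁺][SO₄²⁻] = 3.4×10⁻²
Since Q (3.4×10⁻²) exceeds Ksp (4.5×10⁻⁵), CaSO₄ will precipitate.

Yes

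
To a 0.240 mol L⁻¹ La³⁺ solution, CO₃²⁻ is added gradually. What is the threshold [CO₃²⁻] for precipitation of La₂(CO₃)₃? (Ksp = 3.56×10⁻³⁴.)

1.84×10⁻¹¹ M

Precipitation begins when Q = Ksp.
La₂(CO₃)₃(s) ⇌ 2 La³⁺(aq) + 3 CO₃²⁻(aq)
Ksp = [La³⁺]^2[CO₃²⁻]^3 = [CO₃²⁻]^3(0.240)^2
[CO₃²⁻]^3 = 3.56×10⁻³⁴ / (0.240)^2 = 6.18×10⁻³³
[CO₃²⁻] = 1.84×10⁻¹¹ mol L⁻¹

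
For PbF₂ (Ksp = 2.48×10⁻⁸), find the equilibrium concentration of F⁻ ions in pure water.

PbF₂(s) ⇌ Pb²⁺(aq) + 2 F⁻(aq)
Let s be the molar solubility. Then [Pb²⁺] = s and [F⁻] = 2s.
Ksp = [Pb²⁺][F⁻]^2 = s · (2s)^2 = 4s^3 = 2.48×10⁻⁸
s = 1.84×10⁻³ mol/L
[F⁻] = 2s = 3.67×10⁻³ mol/L

3.67×10⁻³ M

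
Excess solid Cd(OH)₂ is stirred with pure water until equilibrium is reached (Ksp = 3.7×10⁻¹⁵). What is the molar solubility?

9.7×10⁻⁶ M

Cd(OH)₂(s) ⇌ Cd²⁺(aq) + 2 OH⁻(aq)
Call the molar solubility s, so that [Cd²⁺] = s and [OH⁻] = 2s.
Ksp = [Cd²⁺][OH⁻]^2 = s · (2s)^2 = 4s^3
4s^3 = 3.7×10⁻¹⁵  ⇒  s^3 = 9.3×10⁻¹⁶
Taking the 3rd root, s = 9.7×10⁻⁶ mol L⁻¹.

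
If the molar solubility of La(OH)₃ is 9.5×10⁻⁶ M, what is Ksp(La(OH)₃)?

La(OH)₃(s) ⇌ La³⁺(aq) + 3 OH⁻(aq)
If s mol/L of La(OH)₃ dissolves, [La³⁺] = s and [OH⁻] = 3s.
Ksp = [La³⁺][OH⁻]^3 = s · (3s)^3 = 27s^4
Ksp = 27 × (9.5×10⁻⁶)^4 = 2.2×10⁻¹⁹

Ksp = 2.2×10⁻¹⁹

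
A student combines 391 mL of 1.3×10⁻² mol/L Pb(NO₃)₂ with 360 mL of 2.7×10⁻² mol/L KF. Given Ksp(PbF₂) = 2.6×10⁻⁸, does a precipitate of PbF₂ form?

Yes

Total volume after mixing = 391 + 360 = 751 mL.
[Pb²⁺] = (1.3×10⁻²)(391)/751 = 6.8×10⁻³ mol/L
[F⁻] = (2.7×10⁻²)(360)/751 = 1.3×10⁻² mol/L
Q = [Pb²⁺][F⁻]^2 = 1.1×10⁻⁶
Since Q (1.1×10⁻⁶) exceeds Ksp (2.6×10⁻⁸), PbF₂ will precipitate.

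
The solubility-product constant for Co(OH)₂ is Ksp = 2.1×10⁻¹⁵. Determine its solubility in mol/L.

8.1×10⁻⁶ M

Co(OH)₂(s) ⇌ Co²⁺(aq) + 2 OH⁻(aq)
For each mole of Co(OH)₂ that dissolves per liter, [Co²⁺] = s and [OH⁻] = 2s; let s denote this solubility.
Ksp = [Co²⁺][OH⁻]^2 = s · (2s)^2 = 4s^3
4s^3 = 2.1×10⁻¹⁵  ⇒  s^3 = 5.3×10⁻¹⁶
s = 8.1×10⁻⁶ mol L⁻¹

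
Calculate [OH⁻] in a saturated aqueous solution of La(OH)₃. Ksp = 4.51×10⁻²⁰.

La(OH)₃(s) ⇌ La³⁺(aq) + 3 OH⁻(aq)
Let s be the molar solubility. Then [La³⁺] = s and [OH⁻] = 3s.
Ksp = [La³⁺][OH⁻]^3 = s · (3s)^3 = 27s^4 = 4.51×10⁻²⁰
s = 6.39×10⁻⁶ mol L⁻¹
[OH⁻] = 3s = 1.92×10⁻⁵ mol L⁻¹

1.92×10⁻⁵ M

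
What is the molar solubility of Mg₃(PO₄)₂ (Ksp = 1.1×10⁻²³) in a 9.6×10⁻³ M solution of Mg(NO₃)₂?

1.8×10⁻⁹ M

Mg₃(PO₄)₂(s) ⇌ 3 Mg²⁺(aq) + 2 PO₄³⁻(aq)
With Mg²⁺ already at 9.6×10⁻³ M and s small, take [Mg²⁺] ≈ 9.6×10⁻³ M and [PO₄³⁻] = 2s.
Ksp = [Mg²⁺]^3[PO₄³⁻]^2 = (9.6×10⁻³)^3(2s)^2
(2s)^2 = 1.1×10⁻²³ / (9.6×10⁻³)^3 = 1.2×10⁻¹⁷
s = 1.8×10⁻⁹ M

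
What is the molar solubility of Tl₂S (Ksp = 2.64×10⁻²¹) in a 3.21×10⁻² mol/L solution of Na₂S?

1.43×10⁻¹⁰ M

Tl₂S(s) ⇌ 2 Tl⁺(aq) + S²⁻(aq)
Let s be the solubility of Tl₂S here. The common ion gives [S²⁻] ≈ 3.21×10⁻² mol/L, and [Tl⁺] = 2s.
Ksp = [Tl⁺]^2[S²⁻] = (2s)^2(3.21×10⁻²)
(2s)^2 = 2.64×10⁻²¹ / (3.21×10⁻²) = 8.22×10⁻²⁰
s = 1.43×10⁻¹⁰ mol/L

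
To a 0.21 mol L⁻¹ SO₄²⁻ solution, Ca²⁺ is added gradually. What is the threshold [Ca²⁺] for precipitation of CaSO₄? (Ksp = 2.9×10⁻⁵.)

A salt starts to precipitate once the ion product Q reaches its Ksp.
CaSO₄(s) ⇌ Ca²⁺(aq) + SO₄²⁻(aq)
Ksp = [Ca²⁺][SO₄²⁻] = [Ca²⁺](0.21)
[Ca²⁺] = 2.9×10⁻⁵ / (0.21) = 1.4×10⁻⁴
[Ca²⁺] = 1.4×10⁻⁴ mol L⁻¹

1.4×10⁻⁴ M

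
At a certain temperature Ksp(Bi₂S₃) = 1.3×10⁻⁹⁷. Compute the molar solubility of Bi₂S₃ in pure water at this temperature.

Bi₂S₃(s) ⇌ 2 Bi³⁺(aq) + 3 S²⁻(aq)
If s mol/L of Bi₂S₃ dissolves, [Bi³⁺] = 2s and [S²⁻] = 3s.
Ksp = [Bi³⁺]^2[S²⁻]^3 = (2s)^2 · (3s)^3 = 108s^5
108s^5 = 1.3×10⁻⁹⁷  ⇒  s^5 = 1.2×10⁻⁹⁹
s = 1.6×10⁻²⁰ M

1.6×10⁻²⁰ M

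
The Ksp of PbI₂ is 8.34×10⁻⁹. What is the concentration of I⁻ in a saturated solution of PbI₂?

PbI₂(s) ⇌ Pb²⁺(aq) + 2 I⁻(aq)
For each mole of PbI₂ that dissolves per liter, [Pb²⁺] = s and [I⁻] = 2s; let s denote this solubility.
Ksp = [Pb²⁺][I⁻]^2 = s · (2s)^2 = 4s^3 = 8.34×10⁻⁹
s = 1.28×10⁻³ mol/L
[I⁻] = 2s = 2.56×10⁻³ mol/L

2.56×10⁻³ M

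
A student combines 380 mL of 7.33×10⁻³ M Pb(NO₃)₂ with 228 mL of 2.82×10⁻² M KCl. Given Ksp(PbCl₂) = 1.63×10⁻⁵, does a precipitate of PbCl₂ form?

No

The combined volume is 608 mL.
[Pb²⁺] = (7.33×10⁻³)(380)/608 = 4.58×10⁻³ M
[Cl⁻] = (2.82×10⁻²)(228)/608 = 1.06×10⁻² M
Q = [Pb²⁺][Cl⁻]^2 = 5.12×10⁻⁷
Q = 5.12×10⁻⁷ < Ksp = 1.63×10⁻⁵, so the solution is unsaturated and no precipitate forms.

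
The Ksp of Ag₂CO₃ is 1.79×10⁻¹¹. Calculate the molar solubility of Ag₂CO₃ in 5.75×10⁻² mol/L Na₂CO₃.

Ag₂CO₃(s) ⇌ 2 Ag⁺(aq) + CO₃²⁻(aq)
The solution already contains CO₃²⁻ at 5.75×10⁻² mol/L. Let s be the molar solubility of Ag₂CO₃.
[CO₃²⁻] ≈ 5.75×10⁻² mol/L (common ion dominates); [Ag⁺] = 2s.
Ksp = [Ag⁺]^2[CO₃²⁻] = (2s)^2(5.75×10⁻²)
(2s)^2 = 1.79×10⁻¹¹ / (5.75×10⁻²) = 3.11×10⁻¹⁰
s = 8.82×10⁻⁶ mol/L

8.82×10⁻⁶ M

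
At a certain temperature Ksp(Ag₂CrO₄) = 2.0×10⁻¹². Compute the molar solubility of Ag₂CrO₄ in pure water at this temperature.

7.9×10⁻⁵ M

Ag₂CrO₄(s) ⇌ 2 Ag⁺(aq) + CrO₄²⁻(aq)
Call the molar solubility s, so that [Ag⁺] = 2s and [CrO₄²⁻] = s.
Ksp = [Ag⁺]^2[CrO₄²⁻] = (2s)^2 · s = 4s^3
4s^3 = 2.0×10⁻¹²  ⇒  s^3 = 5.0×10⁻¹³
Taking the 3rd root, s = 7.9×10⁻⁵ mol/L.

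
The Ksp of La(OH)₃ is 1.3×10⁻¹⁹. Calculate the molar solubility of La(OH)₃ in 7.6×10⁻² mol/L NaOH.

3.0×10⁻¹⁶ M

La(OH)₃(s) ⇌ La³⁺(aq) + 3 OH⁻(aq)
OH⁻ is already present at 7.6×10⁻² mol/L. If s mol/L of La(OH)₃ dissolves, [La³⁺] = s while [OH⁻] ≈ 7.6×10⁻² mol/L.
Ksp = [La³⁺][OH⁻]^3 = s(7.6×10⁻²)^3
s = 1.3×10⁻¹⁹ / (7.6×10⁻²)^3 = 3.0×10⁻¹⁶
s = 3.0×10⁻¹⁶ mol/L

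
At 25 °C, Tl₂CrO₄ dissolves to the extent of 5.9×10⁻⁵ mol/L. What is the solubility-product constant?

Ksp = 8.2×10⁻¹³

Tl₂CrO₄(s) ⇌ 2 Tl⁺(aq) + CrO₄²⁻(aq)
If s mol/L of Tl₂CrO₄ dissolves, [Tl⁺] = 2s and [CrO₄²⁻] = s.
Ksp = [Tl⁺]^2[CrO₄²⁻] = (2s)^2 · s = 4s^3
Ksp = 4 × (5.9×10⁻⁵)^3 = 8.2×10⁻¹³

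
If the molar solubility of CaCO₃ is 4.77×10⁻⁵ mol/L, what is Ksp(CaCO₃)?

CaCO₃(s) ⇌ Ca²⁺(aq) + CO₃²⁻(aq)
If s mol/L of CaCO₃ dissolves, [Ca²⁺] = s and [CO₃²⁻] = s.
Ksp = [Ca²⁺][CO₃²⁻] = s · s = s^2
Ksp = (4.77×10⁻⁵)^2 = 2.28×10⁻⁹

Ksp = 2.28×10⁻⁹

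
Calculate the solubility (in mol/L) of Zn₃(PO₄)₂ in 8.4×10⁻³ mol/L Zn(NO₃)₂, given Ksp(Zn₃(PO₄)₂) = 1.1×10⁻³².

Zn₃(PO₄)₂(s) ⇌ 3 Zn²⁺(aq) + 2 PO₄³⁻(aq)
Let s be the solubility of Zn₃(PO₄)₂ here. The common ion gives [Zn²⁺] ≈ 8.4×10⁻³ mol/L, and [PO₄³⁻] = 2s.
Ksp = [Zn²⁺]^3[PO₄³⁻]^2 = (8.4×10⁻³)^3(2s)^2
(2s)^2 = 1.1×10⁻³² / (8.4×10⁻³)^3 = 1.9×10⁻²⁶
s = 6.8×10⁻¹⁴ mol/L

6.8×10⁻¹⁴ M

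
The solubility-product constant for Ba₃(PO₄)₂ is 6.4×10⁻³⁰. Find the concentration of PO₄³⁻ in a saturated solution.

1.1×10⁻⁶ M

Ba₃(PO₄)₂(s) ⇌ 3 Ba²⁺(aq) + 2 PO₄³⁻(aq)
With molar solubility s: [Ba²⁺] = 3s, [PO₄³⁻] = 2s.
Ksp = [Ba²⁺]^3[PO₄³⁻]^2 = (3s)^3 · (2s)^2 = 108s^5 = 6.4×10⁻³⁰
s = 5.7×10⁻⁷ mol L⁻¹
[PO₄³⁻] = 2s = 1.1×10⁻⁶ mol L⁻¹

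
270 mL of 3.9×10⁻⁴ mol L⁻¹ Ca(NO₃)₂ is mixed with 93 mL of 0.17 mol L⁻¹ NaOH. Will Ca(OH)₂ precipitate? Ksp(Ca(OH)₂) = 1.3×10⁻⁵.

No

Total volume after mixing = 270 + 93 = 363 mL.
[Ca²⁺] = (3.9×10⁻⁴)(270)/363 = 2.9×10⁻⁴ mol L⁻¹
[OH⁻] = (0.17)(93)/363 = 4.4×10⁻² mol L⁻¹
Q = [Ca²⁺][OH⁻]^2 = 5.5×10⁻⁷
Q < Ksp (5.5×10⁻⁷ vs 1.3×10⁻⁵); the solution remains unsaturated and no precipitate forms.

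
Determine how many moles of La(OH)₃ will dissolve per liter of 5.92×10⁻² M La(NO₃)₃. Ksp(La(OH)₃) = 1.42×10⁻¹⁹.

La(OH)₃(s) ⇌ La³⁺(aq) + 3 OH⁻(aq)
La³⁺ is already present at 5.92×10⁻² M. If s mol/L of La(OH)₃ dissolves, [OH⁻] = 3s while [La³⁺] ≈ 5.92×10⁻² M.
Ksp = [La³⁺][OH⁻]^3 = (5.92×10⁻²)(3s)^3
(3s)^3 = 1.42×10⁻¹⁹ / (5.92×10⁻²) = 2.40×10⁻¹⁸
s = 4.46×10⁻⁷ M

4.46×10⁻⁷ M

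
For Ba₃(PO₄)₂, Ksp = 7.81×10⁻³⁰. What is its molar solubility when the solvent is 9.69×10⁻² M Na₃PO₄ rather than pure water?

Ba₃(PO₄)₂(s) ⇌ 3 Ba²⁺(aq) + 2 PO₄³⁻(aq)
Let s be the solubility of Ba₃(PO₄)₂ here. The common ion gives [PO₄³⁻] ≈ 9.69×10⁻² M, and [Ba²⁺] = 3s.
Ksp = [Ba²⁺]^3[PO₄³⁻]^2 = (3s)^3(9.69×10⁻²)^2
(3s)^3 = 7.81×10⁻³⁰ / (9.69×10⁻²)^2 = 8.32×10⁻²⁸
s = 3.13×10⁻¹⁰ M

3.13×10⁻¹⁰ M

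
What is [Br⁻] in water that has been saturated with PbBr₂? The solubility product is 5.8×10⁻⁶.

2.3×10⁻² M

PbBr₂(s) ⇌ Pb²⁺(aq) + 2 Br⁻(aq)
Call the molar solubility s, so that [Pb²⁺] = s and [Br⁻] = 2s.
Ksp = [Pb²⁺][Br⁻]^2 = s · (2s)^2 = 4s^3 = 5.8×10⁻⁶
s = 1.1×10⁻² M
[Br⁻] = 2s = 2.3×10⁻² M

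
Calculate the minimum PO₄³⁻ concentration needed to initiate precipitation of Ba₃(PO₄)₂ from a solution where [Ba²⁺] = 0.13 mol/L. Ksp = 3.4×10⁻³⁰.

3.9×10⁻¹⁴ M

Precipitation of each salt begins when its ion product equals Ksp.
Ba₃(PO₄)₂(s) ⇌ 3 Ba²⁺(aq) + 2 PO₄³⁻(aq)
Ksp = [Ba²⁺]^3[PO₄³⁻]^2 = [PO₄³⁻]^2(0.13)^3
[PO₄³⁻]^2 = 3.4×10⁻³⁰ / (0.13)^3 = 1.5×10⁻²⁷
[PO₄³⁻] = 3.9×10⁻¹⁴ mol/L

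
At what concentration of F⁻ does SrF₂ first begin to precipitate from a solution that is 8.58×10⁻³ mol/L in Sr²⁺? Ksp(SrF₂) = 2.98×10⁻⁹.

5.89×10⁻⁴ M

Precipitation begins when Q = Ksp.
SrF₂(s) ⇌ Sr²⁺(aq) + 2 F⁻(aq)
Ksp = [Sr²⁺][F⁻]^2 = [F⁻]^2(8.58×10⁻³)
[F⁻]^2 = 2.98×10⁻⁹ / (8.58×10⁻³) = 3.47×10⁻⁷
[F⁻] = 5.89×10⁻⁴ mol/L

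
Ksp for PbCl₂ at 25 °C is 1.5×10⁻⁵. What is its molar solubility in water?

PbCl₂(s) ⇌ Pb²⁺(aq) + 2 Cl⁻(aq)
With molar solubility s: [Pb²⁺] = s, [Cl⁻] = 2s.
Ksp = [Pb²⁺][Cl⁻]^2 = s · (2s)^2 = 4s^3
4s^3 = 1.5×10⁻⁵  ⇒  s^3 = 3.8×10⁻⁶
s = 1.6×10⁻² M

1.6×10⁻² M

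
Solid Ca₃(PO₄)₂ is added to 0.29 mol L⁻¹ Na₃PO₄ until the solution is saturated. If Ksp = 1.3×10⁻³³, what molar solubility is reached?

Ca₃(PO₄)₂(s) ⇌ 3 Ca²⁺(aq) + 2 PO₄³⁻(aq)
PO₄³⁻ is already present at 0.29 mol L⁻¹. If s mol/L of Ca₃(PO₄)₂ dissolves, [Ca²⁺] = 3s while [PO₄³⁻] ≈ 0.29 mol L⁻¹.
Ksp = [Ca²⁺]^3[PO₄³⁻]^2 = (3s)^3(0.29)^2
(3s)^3 = 1.3×10⁻³³ / (0.29)^2 = 1.5×10⁻³²
s = 8.3×10⁻¹² mol L⁻¹

8.3×10⁻¹² M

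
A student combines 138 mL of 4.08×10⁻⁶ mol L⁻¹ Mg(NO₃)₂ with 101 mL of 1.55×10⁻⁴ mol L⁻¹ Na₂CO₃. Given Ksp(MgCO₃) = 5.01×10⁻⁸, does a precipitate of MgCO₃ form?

The combined volume is 239 mL.
[Mg²⁺] = (4.08×10⁻⁶)(138)/239 = 2.36×10⁻⁶ mol L⁻¹
[CO₃²⁻] = (1.55×10⁻⁴)(101)/239 = 6.55×10⁻⁵ mol L⁻¹
Q = [Mg²⁺][CO₃²⁻] = 1.54×10⁻¹⁰
Q = 1.54×10⁻¹⁰ < Ksp = 5.01×10⁻⁸, so the solution is unsaturated and no precipitate forms.

No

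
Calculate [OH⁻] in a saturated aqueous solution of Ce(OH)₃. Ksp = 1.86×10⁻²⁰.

1.54×10⁻⁵ M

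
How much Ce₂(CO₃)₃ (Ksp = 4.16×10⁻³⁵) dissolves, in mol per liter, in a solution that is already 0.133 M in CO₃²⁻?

Ce₂(CO₃)₃(s) ⇌ 2 Ce³⁺(aq) + 3 CO₃²⁻(aq)
Let s be the solubility of Ce₂(CO₃)₃ here. The common ion gives [CO₃²⁻] ≈ 0.133 M, and [Ce³⁺] = 2s.
Ksp = [Ce³⁺]^2[CO₃²⁻]^3 = (2s)^2(0.133)^3
(2s)^2 = 4.16×10⁻³⁵ / (0.133)^3 = 1.77×10⁻³²
s = 6.65×10⁻¹⁷ M

6.65×10⁻¹⁷ M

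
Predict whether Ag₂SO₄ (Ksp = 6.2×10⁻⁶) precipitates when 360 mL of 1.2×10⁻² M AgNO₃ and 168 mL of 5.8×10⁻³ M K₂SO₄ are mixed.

Total volume after mixing = 360 + 168 = 528 mL.
[Ag⁺] = (1.2×10⁻²)(360)/528 = 8.2×10⁻³ M
[SO₄²⁻] = (5.8×10⁻³)(168)/528 = 1.8×10⁻³ M
Q = [Ag⁺]^2[SO₄²⁻] = 1.2×10⁻⁷
Q = 1.2×10⁻⁷ < Ksp = 6.2×10⁻⁶, so the solution is unsaturated and no precipitate forms.

No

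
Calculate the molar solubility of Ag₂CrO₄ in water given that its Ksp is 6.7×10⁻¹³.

Ag₂CrO₄(s) ⇌ 2 Ag⁺(aq) + CrO₄²⁻(aq)
Let s be the molar solubility. Then [Ag⁺] = 2s and [CrO₄²⁻] = s.
Ksp = [Ag⁺]^2[CrO₄²⁻] = (2s)^2 · s = 4s^3
4s^3 = 6.7×10⁻¹³  ⇒  s^3 = 1.7×10⁻¹³
s = (1.7×10⁻¹³)^(1/3) = 5.5×10⁻⁵ mol/L

5.5×10⁻⁵ M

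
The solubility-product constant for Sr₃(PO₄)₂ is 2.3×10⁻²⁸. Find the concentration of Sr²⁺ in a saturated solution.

3.5×10⁻⁶ M

Sr₃(PO₄)₂(s) ⇌ 3 Sr²⁺(aq) + 2 PO₄³⁻(aq)
Let s be the molar solubility. Then [Sr²⁺] = 3s and [PO₄³⁻] = 2s.
Ksp = [Sr²⁺]^3[PO₄³⁻]^2 = (3s)^3 · (2s)^2 = 108s^5 = 2.3×10⁻²⁸
s = 1.2×10⁻⁶ M
[Sr²⁺] = 3s = 3.5×10⁻⁶ M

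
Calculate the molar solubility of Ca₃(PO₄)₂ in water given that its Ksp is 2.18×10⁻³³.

Ca₃(PO₄)₂(s) ⇌ 3 Ca²⁺(aq) + 2 PO₄³⁻(aq)
Call the molar solubility s, so that [Ca²⁺] = 3s and [PO₄³⁻] = 2s.
Ksp = [Ca²⁺]^3[PO₄³⁻]^2 = (3s)^3 · (2s)^2 = 108s^5
108s^5 = 2.18×10⁻³³  ⇒  s^5 = 2.02×10⁻³⁵
s = (2.02×10⁻³⁵)^(1/5) = 1.15×10⁻⁷ mol/L

1.15×10⁻⁷ M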